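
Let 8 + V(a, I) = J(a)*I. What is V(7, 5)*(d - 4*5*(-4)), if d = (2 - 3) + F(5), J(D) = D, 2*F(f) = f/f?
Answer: 4293/2 ≈ 2146.5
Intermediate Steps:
F(f) = 1/2 (F(f) = (f/f)/2 = (1/2)*1 = 1/2)
V(a, I) = -8 + I*a (V(a, I) = -8 + a*I = -8 + I*a)
d = -1/2 (d = (2 - 3) + 1/2 = -1 + 1/2 = -1/2 ≈ -0.50000)
V(7, 5)*(d - 4*5*(-4)) = (-8 + 5*7)*(-1/2 - 4*5*(-4)) = (-8 + 35)*(-1/2 - 20*(-4)) = 27*(-1/2 + 80) = 27*(159/2) = 4293/2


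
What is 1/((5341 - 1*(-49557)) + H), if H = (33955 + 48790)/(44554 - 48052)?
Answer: 3498/191950459 ≈ 1.8223e-5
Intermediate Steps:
H = -82745/3498 (H = 82745/(-3498) = 82745*(-1/3498) = -82745/3498 ≈ -23.655)
1/((5341 - 1*(-49557)) + H) = 1/((5341 - 1*(-49557)) - 82745/3498) = 1/((5341 + 49557) - 82745/3498) = 1/(54898 - 82745/3498) = 1/(191950459/3498) = 3498/191950459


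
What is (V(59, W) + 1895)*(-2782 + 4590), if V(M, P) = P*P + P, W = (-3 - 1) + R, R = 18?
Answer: 3805840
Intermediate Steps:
W = 14 (W = (-3 - 1) + 18 = -4 + 18 = 14)
V(M, P) = P + P**2 (V(M, P) = P**2 + P = P + P**2)
(V(59, W) + 1895)*(-2782 + 4590) = (14*(1 + 14) + 1895)*(-2782 + 4590) = (14*15 + 1895)*1808 = (210 + 1895)*1808 = 2105*1808 = 3805840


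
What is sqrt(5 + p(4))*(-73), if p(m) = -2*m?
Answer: -73*I*sqrt(3) ≈ -126.44*I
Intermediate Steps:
sqrt(5 + p(4))*(-73) = sqrt(5 - 2*4)*(-73) = sqrt(5 - 8)*(-73) = sqrt(-3)*(-73) = (I*sqrt(3))*(-73) = -73*I*sqrt(3)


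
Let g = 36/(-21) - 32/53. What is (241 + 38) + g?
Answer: 102649/371 ≈ 276.68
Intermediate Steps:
g = -860/371 (g = 36*(-1/21) - 32*1/53 = -12/7 - 32/53 = -860/371 ≈ -2.3181)
(241 + 38) + g = (241 + 38) - 860/371 = 279 - 860/371 = 102649/371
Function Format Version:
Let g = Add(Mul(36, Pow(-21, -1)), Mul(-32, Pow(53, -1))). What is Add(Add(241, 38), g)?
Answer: Rational(102649, 371) ≈ 276.68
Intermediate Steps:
g = Rational(-860, 371) (g = Add(Mul(36, Rational(-1, 21)), Mul(-32, Rational(1, 53))) = Add(Rational(-12, 7), Rational(-32, 53)) = Rational(-860, 371) ≈ -2.3181)
Add(Add(241, 38), g) = Add(Add(241, 38), Rational(-860, 371)) = Add(279, Rational(-860, 371)) = Rational(102649, 371)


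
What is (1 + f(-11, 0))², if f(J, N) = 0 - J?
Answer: 144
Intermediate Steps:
f(J, N) = -J
(1 + f(-11, 0))² = (1 - 1*(-11))² = (1 + 11)² = 12² = 144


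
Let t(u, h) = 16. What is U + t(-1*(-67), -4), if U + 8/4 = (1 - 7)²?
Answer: 50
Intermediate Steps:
U = 34 (U = -2 + (1 - 7)² = -2 + (-6)² = -2 + 36 = 34)
U + t(-1*(-67), -4) = 34 + 16 = 50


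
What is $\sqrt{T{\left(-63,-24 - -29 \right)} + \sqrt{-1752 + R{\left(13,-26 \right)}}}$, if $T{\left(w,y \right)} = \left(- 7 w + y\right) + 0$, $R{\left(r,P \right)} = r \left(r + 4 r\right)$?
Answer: $\sqrt{446 + i \sqrt{907}} \approx 21.131 + 0.71262 i$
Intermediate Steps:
$R{\left(r,P \right)} = 5 r^{2}$ ($R{\left(r,P \right)} = r 5 r = 5 r^{2}$)
$T{\left(w,y \right)} = y - 7 w$ ($T{\left(w,y \right)} = \left(y - 7 w\right) + 0 = y - 7 w$)
$\sqrt{T{\left(-63,-24 - -29 \right)} + \sqrt{-1752 + R{\left(13,-26 \right)}}} = \sqrt{\left(\left(-24 - -29\right) - -441\right) + \sqrt{-1752 + 5 \cdot 13^{2}}} = \sqrt{\left(\left(-24 + 29\right) + 441\right) + \sqrt{-1752 + 5 \cdot 169}} = \sqrt{\left(5 + 441\right) + \sqrt{-1752 + 845}} = \sqrt{446 + \sqrt{-907}} = \sqrt{446 + i \sqrt{907}}$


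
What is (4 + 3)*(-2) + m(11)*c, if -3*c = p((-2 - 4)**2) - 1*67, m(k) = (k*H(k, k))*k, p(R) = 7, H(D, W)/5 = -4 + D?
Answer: 84686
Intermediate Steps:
H(D, W) = -20 + 5*D (H(D, W) = 5*(-4 + D) = -20 + 5*D)
m(k) = k**2*(-20 + 5*k) (m(k) = (k*(-20 + 5*k))*k = k**2*(-20 + 5*k))
c = 20 (c = -(7 - 1*67)/3 = -(7 - 67)/3 = -1/3*(-60) = 20)
(4 + 3)*(-2) + m(11)*c = (4 + 3)*(-2) + (5*11**2*(-4 + 11))*20 = 7*(-2) + (5*121*7)*20 = -14 + 4235*20 = -14 + 84700 = 84686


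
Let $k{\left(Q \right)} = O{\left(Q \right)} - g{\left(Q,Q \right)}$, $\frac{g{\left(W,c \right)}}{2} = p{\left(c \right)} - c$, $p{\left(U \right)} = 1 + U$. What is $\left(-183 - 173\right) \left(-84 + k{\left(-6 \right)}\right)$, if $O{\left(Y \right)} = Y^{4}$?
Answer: $-430760$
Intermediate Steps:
$g{\left(W,c \right)} = 2$ ($g{\left(W,c \right)} = 2 \left(\left(1 + c\right) - c\right) = 2 \cdot 1 = 2$)
$k{\left(Q \right)} = -2 + Q^{4}$ ($k{\left(Q \right)} = Q^{4} - 2 = -2 + Q^{4}$)
$\left(-183 - 173\right) \left(-84 + k{\left(-6 \right)}\right) = \left(-183 - 173\right) \left(-84 - \left(2 - \left(-6\right)^{4}\right)\right) = \left(-183 - 173\right) \left(-84 + \left(-2 + 1296\right)\right) = - 356 \left(-84 + 1294\right) = \left(-356\right) 1210 = -430760$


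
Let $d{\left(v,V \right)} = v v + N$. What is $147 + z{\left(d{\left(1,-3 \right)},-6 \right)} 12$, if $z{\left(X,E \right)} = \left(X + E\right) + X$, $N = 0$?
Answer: $99$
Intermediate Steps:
$d{\left(v,V \right)} = v^{2}$ ($d{\left(v,V \right)} = v v + 0 = v^{2} + 0 = v^{2}$)
$z{\left(X,E \right)} = E + 2 X$ ($z{\left(X,E \right)} = \left(E + X\right) + X = E + 2 X$)
$147 + z{\left(d{\left(1,-3 \right)},-6 \right)} 12 = 147 + \left(-6 + 2 \cdot 1^{2}\right) 12 = 147 + \left(-6 + 2 \cdot 1\right) 12 = 147 + \left(-6 + 2\right) 12 = 147 - 48 = 99$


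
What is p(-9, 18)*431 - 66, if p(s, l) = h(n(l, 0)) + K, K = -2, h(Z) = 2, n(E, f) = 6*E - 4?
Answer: -66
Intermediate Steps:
n(E, f) = -4 + 6*E
p(s, l) = 0 (p(s, l) = 2 - 2 = 0)
p(-9, 18)*431 - 66 = 0*431 - 66 = 0 - 66 = -66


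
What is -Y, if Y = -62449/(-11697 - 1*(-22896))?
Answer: 62449/11199 ≈ 5.5763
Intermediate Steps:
Y = -62449/11199 (Y = -62449/(-11697 + 22896) = -62449/11199 ≈ -5.5763)
-Y = -1*(-62449/11199) = 62449/11199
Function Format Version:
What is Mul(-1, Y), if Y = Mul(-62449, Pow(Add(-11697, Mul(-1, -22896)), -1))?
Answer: Rational(62449, 11199) ≈ 5.5763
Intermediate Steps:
Y = Rational(-62449, 11199) (Y = Mul(-62449, Pow(Add(-11697, 22896), -1)) = Mul(-62449, Pow(11199, -1)) = Mul(-62449, Rational(1, 11199)) = Rational(-62449, 11199) ≈ -5.5763)
Mul(-1, Y) = Mul(-1, Rational(-62449, 11199)) = Rational(62449, 11199)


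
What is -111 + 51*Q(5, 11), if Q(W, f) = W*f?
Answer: 2694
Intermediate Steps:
-111 + 51*Q(5, 11) = -111 + 51*(5*11) = -111 + 51*55 = -111 + 2805 = 2694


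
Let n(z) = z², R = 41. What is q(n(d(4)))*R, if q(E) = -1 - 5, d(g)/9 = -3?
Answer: -246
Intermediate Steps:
d(g) = -27 (d(g) = 9*(-3) = -27)
q(E) = -6
q(n(d(4)))*R = -6*41 = -246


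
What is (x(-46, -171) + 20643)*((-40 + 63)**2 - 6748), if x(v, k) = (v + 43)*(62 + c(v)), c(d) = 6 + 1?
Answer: -127091484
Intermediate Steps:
c(d) = 7
x(v, k) = 2967 + 69*v (x(v, k) = (v + 43)*(62 + 7) = (43 + v)*69 = 2967 + 69*v)
(x(-46, -171) + 20643)*((-40 + 63)**2 - 6748) = ((2967 + 69*(-46)) + 20643)*((-40 + 63)**2 - 6748) = ((2967 - 3174) + 20643)*(23**2 - 6748) = (-207 + 20643)*(529 - 6748) = 20436*(-6219) = -127091484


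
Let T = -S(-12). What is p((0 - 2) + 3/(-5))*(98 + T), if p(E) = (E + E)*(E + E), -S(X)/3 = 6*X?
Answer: -79768/25 ≈ -3190.7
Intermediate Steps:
S(X) = -18*X
p(E) = 4*E**2 (p(E) = (2*E)*(2*E) = 4*E**2)
T = -216 (T = -(-18)*(-12) = -1*216 = -216)
p((0 - 2) + 3/(-5))*(98 + T) = (4*((0 - 2) + 3/(-5))**2)*(98 - 216) = (4*(-2 + 3*(-1/5))**2)*(-118) = (4*(-2 - 3/5)**2)*(-118) = (4*(-13/5)**2)*(-118) = (4*(169/25))*(-118) = (676/25)*(-118) = -79768/25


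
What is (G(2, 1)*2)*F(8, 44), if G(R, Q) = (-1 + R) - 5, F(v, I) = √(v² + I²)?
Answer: -160*√5 ≈ -357.77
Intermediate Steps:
F(v, I) = √(I² + v²)
G(R, Q) = -6 + R
(G(2, 1)*2)*F(8, 44) = ((-6 + 2)*2)*√(44² + 8²) = (-4*2)*√(1936 + 64) = -160*√5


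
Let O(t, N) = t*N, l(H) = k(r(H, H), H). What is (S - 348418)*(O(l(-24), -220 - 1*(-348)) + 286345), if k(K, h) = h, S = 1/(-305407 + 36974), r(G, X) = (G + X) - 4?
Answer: -26493642426280635/268433 ≈ -9.8697e+10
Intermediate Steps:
r(G, X) = -4 + G + X
S = -1/268433 (S = 1/(-268433) = -1/268433 ≈ -3.7253e-6)
l(H) = H
O(t, N) = N*t
(S - 348418)*(O(l(-24), -220 - 1*(-348)) + 286345) = (-1/268433 - 348418)*((-220 - 1*(-348))*(-24) + 286345) = -93526888995*((-220 + 348)*(-24) + 286345)/268433 = -93526888995*(128*(-24) + 286345)/268433 = -93526888995*(-3072 + 286345)/268433 = -93526888995/268433*283273 = -26493642426280635/268433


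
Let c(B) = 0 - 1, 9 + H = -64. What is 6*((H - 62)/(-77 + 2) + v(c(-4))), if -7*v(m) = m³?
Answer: 408/35 ≈ 11.657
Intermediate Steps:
H = -73 (H = -9 - 64 = -73)
c(B) = -1
v(m) = -m³/7
6*((H - 62)/(-77 + 2) + v(c(-4))) = 6*((-73 - 62)/(-77 + 2) - ⅐*(-1)³) = 6*(-135/(-75) - ⅐*(-1)) = 6*(-135*(-1/75) + ⅐) = 6*(9/5 + ⅐) = 6*(68/35) = 408/35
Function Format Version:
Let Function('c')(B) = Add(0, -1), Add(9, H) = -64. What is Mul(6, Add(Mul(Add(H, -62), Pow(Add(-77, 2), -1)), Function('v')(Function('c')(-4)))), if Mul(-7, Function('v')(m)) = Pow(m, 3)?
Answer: Rational(408, 35) ≈ 11.657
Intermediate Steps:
H = -73 (H = Add(-9, -64) = -73)
Function('c')(B) = -1
Function('v')(m) = Mul(Rational(-1, 7), Pow(m, 3))
Mul(6, Add(Mul(Add(H, -62), Pow(Add(-77, 2), -1)), Function('v')(Function('c')(-4)))) = Mul(6, Add(Mul(Add(-73, -62), Pow(Add(-77, 2), -1)), Mul(Rational(-1, 7), Pow(-1, 3)))) = Mul(6, Add(Mul(-135, Pow(-75, -1)), Mul(Rational(-1, 7), -1))) = Mul(6, Add(Mul(-135, Rational(-1, 75)), Rational(1, 7))) = Mul(6, Add(Rational(9, 5), Rational(1, 7))) = Mul(6, Rational(68, 35)) = Rational(408, 35)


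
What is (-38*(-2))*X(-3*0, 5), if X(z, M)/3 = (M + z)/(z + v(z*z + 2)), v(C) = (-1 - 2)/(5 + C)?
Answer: -2660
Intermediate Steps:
v(C) = -3/(5 + C)
X(z, M) = 3*(M + z)/(z - 3/(7 + z²)) (X(z, M) = 3*((M + z)/(z - 3/(5 + (z*z + 2)))) = 3*((M + z)/(z - 3/(5 + (z² + 2)))) = 3*((M + z)/(z - 3/(5 + (2 + z²)))) = 3*((M + z)/(z - 3/(7 + z²))) = 3*(M + z)/(z - 3/(7 + z²)))
(-38*(-2))*X(-3*0, 5) = (-38*(-2))*(3*(7 + (-3*0)²)*(5 - 3*0)/(-3 + (-3*0)*(7 + (-3*0)²))) = 76*(3*(7 + 0²)*(5 + 0)/(-3 + 0*(7 + 0²))) = 76*(3*(7 + 0)*5/(-3 + 0*(7 + 0))) = 76*(3*7*5/(-3 + 0*7)) = 76*(3*7*5/(-3 + 0)) = 76*(3*7*5/(-3)) = 76*(3*(-⅓)*7*5) = 76*(-35) = -2660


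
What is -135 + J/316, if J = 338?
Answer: -21161/158 ≈ -133.93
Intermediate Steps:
-135 + J/316 = -135 + 338/316 = -135 + 338*(1/316) = -135 + 169/158 = -21161/158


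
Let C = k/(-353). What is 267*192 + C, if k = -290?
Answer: 18096482/353 ≈ 51265.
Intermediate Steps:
C = 290/353 (C = -290/(-353) = -290*(-1/353) = 290/353 ≈ 0.82153)
267*192 + C = 267*192 + 290/353 = 51264 + 290/353 = 18096482/353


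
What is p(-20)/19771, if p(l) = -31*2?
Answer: -62/19771 ≈ -0.0031359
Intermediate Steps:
p(l) = -62
p(-20)/19771 = -62/19771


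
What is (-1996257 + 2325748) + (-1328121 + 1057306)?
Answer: 58676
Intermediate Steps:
(-1996257 + 2325748) + (-1328121 + 1057306) = 329491 - 270815 = 58676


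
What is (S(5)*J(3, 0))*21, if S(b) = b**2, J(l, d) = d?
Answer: 0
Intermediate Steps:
(S(5)*J(3, 0))*21 = (5**2*0)*21 = (25*0)*21 = 0*21 = 0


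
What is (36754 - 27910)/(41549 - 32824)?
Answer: 8844/8725 ≈ 1.0136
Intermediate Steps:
(36754 - 27910)/(41549 - 32824) = 8844/8725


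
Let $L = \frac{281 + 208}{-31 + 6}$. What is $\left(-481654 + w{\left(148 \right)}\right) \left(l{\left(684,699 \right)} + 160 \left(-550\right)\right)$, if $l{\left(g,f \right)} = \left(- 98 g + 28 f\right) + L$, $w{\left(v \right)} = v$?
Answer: $\frac{1630855525434}{25} \approx 6.5234 \cdot 10^{10}$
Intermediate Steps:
$L = - \frac{489}{25}$ ($L = \frac{489}{-25} = 489 \left(- \frac{1}{25}\right) = - \frac{489}{25} \approx -19.56$)
$l{\left(g,f \right)} = - \frac{489}{25} - 98 g + 28 f$ ($l{\left(g,f \right)} = \left(- 98 g + 28 f\right) - \frac{489}{25} = - \frac{489}{25} - 98 g + 28 f$)
$\left(-481654 + w{\left(148 \right)}\right) \left(l{\left(684,699 \right)} + 160 \left(-550\right)\right) = \left(-481654 + 148\right) \left(\left(- \frac{489}{25} - 67032 + 28 \cdot 699\right) + 160 \left(-550\right)\right) = - 481506 \left(\left(- \frac{489}{25} - 67032 + 19572\right) - 88000\right) = - 481506 \left(- \frac{1186989}{25} - 88000\right) = \left(-481506\right) \left(- \frac{3386989}{25}\right) = \frac{1630855525434}{25}$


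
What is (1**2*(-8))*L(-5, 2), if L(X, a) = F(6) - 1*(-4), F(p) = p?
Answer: -80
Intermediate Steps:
L(X, a) = 10 (L(X, a) = 6 - 1*(-4) = 6 + 4 = 10)
(1**2*(-8))*L(-5, 2) = (1**2*(-8))*10 = (1*(-8))*10 = -8*10 = -80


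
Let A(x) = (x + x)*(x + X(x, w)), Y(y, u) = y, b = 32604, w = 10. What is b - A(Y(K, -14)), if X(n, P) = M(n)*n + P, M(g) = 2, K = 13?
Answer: 31330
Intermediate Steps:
X(n, P) = P + 2*n (X(n, P) = 2*n + P = P + 2*n)
A(x) = 2*x*(10 + 3*x) (A(x) = (x + x)*(x + (10 + 2*x)) = (2*x)*(10 + 3*x) = 2*x*(10 + 3*x))
b - A(Y(K, -14)) = 32604 - 2*13*(10 + 3*13) = 32604 - 2*13*(10 + 39) = 32604 - 2*13*49 = 32604 - 1*1274 = 32604 - 1274 = 31330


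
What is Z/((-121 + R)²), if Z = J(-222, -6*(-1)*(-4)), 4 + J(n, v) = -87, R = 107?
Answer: -13/28 ≈ -0.46429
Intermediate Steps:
J(n, v) = -91 (J(n, v) = -4 - 87 = -91)
Z = -91
Z/((-121 + R)²) = -91/(-121 + 107)² = -91/((-14)²) = -91/196 = -91*1/196 = -13/28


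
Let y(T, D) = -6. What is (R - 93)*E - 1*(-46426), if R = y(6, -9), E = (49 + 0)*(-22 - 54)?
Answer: 415102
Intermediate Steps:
E = -3724 (E = 49*(-76) = -3724)
R = -6
(R - 93)*E - 1*(-46426) = (-6 - 93)*(-3724) - 1*(-46426) = -99*(-3724) + 46426 = 368676 + 46426 = 415102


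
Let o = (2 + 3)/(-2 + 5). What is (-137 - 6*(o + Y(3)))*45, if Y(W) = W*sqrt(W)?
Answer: -6615 - 810*sqrt(3) ≈ -8018.0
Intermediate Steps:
o = 5/3 ≈ 1.6667
Y(W) = W**(3/2)
(-137 - 6*(o + Y(3)))*45 = (-137 - 6*(5/3 + 3**(3/2)))*45 = (-137 - 6*(5/3 + 3*sqrt(3)))*45 = (-137 + (-10 - 18*sqrt(3)))*45 = (-147 - 18*sqrt(3))*45 = -6615 - 810*sqrt(3)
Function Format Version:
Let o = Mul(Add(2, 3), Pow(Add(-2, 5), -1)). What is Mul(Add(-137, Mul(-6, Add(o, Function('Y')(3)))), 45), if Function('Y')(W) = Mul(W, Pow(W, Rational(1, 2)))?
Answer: Add(-6615, Mul(-810, Pow(3, Rational(1, 2)))) ≈ -8018.0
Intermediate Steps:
o = Rational(5, 3) (o = Mul(5, Pow(3, -1)) = Mul(5, Rational(1, 3)) = Rational(5, 3) ≈ 1.6667)
Function('Y')(W) = Pow(W, Rational(3, 2))
Mul(Add(-137, Mul(-6, Add(o, Function('Y')(3)))), 45) = Mul(Add(-137, Mul(-6, Add(Rational(5, 3), Pow(3, Rational(3, 2))))), 45) = Mul(Add(-137, Mul(-6, Add(Rational(5, 3), Mul(3, Pow(3, Rational(1, 2)))))), 45) = Mul(Add(-137, Add(-10, Mul(-18, Pow(3, Rational(1, 2))))), 45) = Mul(Add(-147, Mul(-18, Pow(3, Rational(1, 2)))), 45) = Add(-6615, Mul(-810, Pow(3, Rational(1, 2))))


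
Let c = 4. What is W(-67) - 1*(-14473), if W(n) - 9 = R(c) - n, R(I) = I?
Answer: 14553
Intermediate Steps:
W(n) = 13 - n (W(n) = 9 + (4 - n) = 13 - n)
W(-67) - 1*(-14473) = (13 - 1*(-67)) - 1*(-14473) = (13 + 67) + 14473 = 80 + 14473 = 14553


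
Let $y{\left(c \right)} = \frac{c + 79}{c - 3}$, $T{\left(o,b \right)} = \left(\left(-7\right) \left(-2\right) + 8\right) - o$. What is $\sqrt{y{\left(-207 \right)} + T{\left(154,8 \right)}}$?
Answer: $\frac{2 i \sqrt{362145}}{105} \approx 11.463 i$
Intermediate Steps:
$T{\left(o,b \right)} = 22 - o$ ($T{\left(o,b \right)} = \left(14 + 8\right) - o = 22 - o$)
$y{\left(c \right)} = \frac{79 + c}{-3 + c}$
$\sqrt{y{\left(-207 \right)} + T{\left(154,8 \right)}} = \sqrt{\frac{79 - 207}{-3 - 207} + \left(22 - 154\right)} = \sqrt{\frac{1}{-210} \left(-128\right) + \left(22 - 154\right)} = \sqrt{\left(- \frac{1}{210}\right) \left(-128\right) - 132} = \sqrt{\frac{64}{105} - 132} = \sqrt{- \frac{13796}{105}} = \frac{2 i \sqrt{362145}}{105}$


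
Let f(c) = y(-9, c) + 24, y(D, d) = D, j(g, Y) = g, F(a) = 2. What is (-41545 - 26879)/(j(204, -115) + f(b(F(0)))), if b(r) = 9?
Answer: -22808/73 ≈ -312.44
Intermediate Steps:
f(c) = 15 (f(c) = -9 + 24 = 15)
(-41545 - 26879)/(j(204, -115) + f(b(F(0)))) = (-41545 - 26879)/(204 + 15) = -68424/219 = -68424*1/219 = -22808/73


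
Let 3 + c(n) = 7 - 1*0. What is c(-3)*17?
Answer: 68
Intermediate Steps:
c(n) = 4 (c(n) = -3 + (7 - 1*0) = -3 + (7 + 0) = -3 + 7 = 4)
c(-3)*17 = 4*17 = 68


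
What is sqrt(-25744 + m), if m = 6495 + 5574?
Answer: 5*I*sqrt(547) ≈ 116.94*I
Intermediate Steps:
m = 12069
sqrt(-25744 + m) = sqrt(-25744 + 12069) = sqrt(-13675) = 5*I*sqrt(547)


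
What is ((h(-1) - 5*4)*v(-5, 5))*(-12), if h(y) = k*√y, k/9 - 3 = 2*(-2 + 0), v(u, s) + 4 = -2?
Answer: -1440 - 648*I ≈ -1440.0 - 648.0*I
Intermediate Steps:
v(u, s) = -6 (v(u, s) = -4 - 2 = -6)
k = -9 (k = 27 + 9*(2*(-2 + 0)) = 27 + 9*(2*(-2)) = 27 + 9*(-4) = 27 - 36 = -9)
h(y) = -9*√y
((h(-1) - 5*4)*v(-5, 5))*(-12) = ((-9*I - 5*4)*(-6))*(-12) = ((-9*I - 20)*(-6))*(-12) = ((-20 - 9*I)*(-6))*(-12) = (120 + 54*I)*(-12) = -1440 - 648*I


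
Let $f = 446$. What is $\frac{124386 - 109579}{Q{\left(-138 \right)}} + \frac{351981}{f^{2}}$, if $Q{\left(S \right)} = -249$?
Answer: $- \frac{2857705943}{49530084} \approx -57.696$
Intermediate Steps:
$\frac{124386 - 109579}{Q{\left(-138 \right)}} + \frac{351981}{f^{2}} = \frac{124386 - 109579}{-249} + \frac{351981}{446^{2}} = \left(124386 - 109579\right) \left(- \frac{1}{249}\right) + \frac{351981}{198916} = 14807 \left(- \frac{1}{249}\right) + 351981 \cdot \frac{1}{198916} = - \frac{14807}{249} + \frac{351981}{198916} = - \frac{2857705943}{49530084}$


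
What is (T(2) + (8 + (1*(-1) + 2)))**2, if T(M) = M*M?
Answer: 169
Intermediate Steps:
T(M) = M**2
(T(2) + (8 + (1*(-1) + 2)))**2 = (2**2 + (8 + (1*(-1) + 2)))**2 = (4 + (8 + (-1 + 2)))**2 = (4 + (8 + 1))**2 = (4 + 9)**2 = 13**2 = 169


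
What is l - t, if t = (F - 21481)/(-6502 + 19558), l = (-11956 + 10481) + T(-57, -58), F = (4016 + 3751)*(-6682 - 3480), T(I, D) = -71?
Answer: 58765159/13056 ≈ 4501.0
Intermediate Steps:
F = -78928254 (F = 7767*(-10162) = -78928254)
l = -1546 (l = (-11956 + 10481) - 71 = -1475 - 71 = -1546)
t = -78949735/13056 (t = (-78928254 - 21481)/(-6502 + 19558) = -78949735/13056 ≈ -6047.0)
l - t = -1546 - 1*(-78949735/13056) = -1546 + 78949735/13056 = 58765159/13056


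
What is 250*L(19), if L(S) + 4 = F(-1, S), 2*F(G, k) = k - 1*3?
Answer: 1000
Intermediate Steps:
F(G, k) = -3/2 + k/2 (F(G, k) = (k - 1*3)/2 = (k - 3)/2 = (-3 + k)/2 = -3/2 + k/2)
L(S) = -11/2 + S/2 (L(S) = -4 + (-3/2 + S/2) = -11/2 + S/2)
250*L(19) = 250*(-11/2 + (1/2)*19) = 250*(-11/2 + 19/2) = 250*4 = 1000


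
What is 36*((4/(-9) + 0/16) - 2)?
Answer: -88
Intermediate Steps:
36*((4/(-9) + 0/16) - 2) = 36*((4*(-⅑) + 0*(1/16)) - 2) = 36*((-4/9 + 0) - 2) = 36*(-4/9 - 2) = 36*(-22/9) = -88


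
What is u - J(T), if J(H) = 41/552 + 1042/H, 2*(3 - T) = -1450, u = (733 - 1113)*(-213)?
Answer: 4065702451/50232 ≈ 80939.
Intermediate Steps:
u = 80940 (u = -380*(-213) = 80940)
T = 728 (T = 3 - ½*(-1450) = 3 + 725 = 728)
J(H) = 41/552 + 1042/H (J(H) = 41*(1/552) + 1042/H = 41/552 + 1042/H)
u - J(T) = 80940 - (41/552 + 1042/728) = 80940 - (41/552 + 1042*(1/728)) = 80940 - (41/552 + 521/364) = 80940 - 1*75629/50232 = 80940 - 75629/50232 = 4065702451/50232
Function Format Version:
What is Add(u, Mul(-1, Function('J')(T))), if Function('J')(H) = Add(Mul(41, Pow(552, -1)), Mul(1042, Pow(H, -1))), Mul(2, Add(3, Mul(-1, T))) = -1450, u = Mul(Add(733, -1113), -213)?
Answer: Rational(4065702451, 50232) ≈ 80939.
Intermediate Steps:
u = 80940 (u = Mul(-380, -213) = 80940)
T = 728 (T = Add(3, Mul(Rational(-1, 2), -1450)) = Add(3, 725) = 728)
Function('J')(H) = Add(Rational(41, 552), Mul(1042, Pow(H, -1))) (Function('J')(H) = Add(Mul(41, Rational(1, 552)), Mul(1042, Pow(H, -1))) = Add(Rational(41, 552), Mul(1042, Pow(H, -1))))
Add(u, Mul(-1, Function('J')(T))) = Add(80940, Mul(-1, Add(Rational(41, 552), Mul(1042, Pow(728, -1))))) = Add(80940, Mul(-1, Add(Rational(41, 552), Mul(1042, Rational(1, 728))))) = Add(80940, Mul(-1, Add(Rational(41, 552), Rational(521, 364)))) = Add(80940, Mul(-1, Rational(75629, 50232))) = Add(80940, Rational(-75629, 50232)) = Rational(4065702451, 50232)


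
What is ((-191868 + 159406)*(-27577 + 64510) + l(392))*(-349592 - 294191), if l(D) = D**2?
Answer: 771744773920106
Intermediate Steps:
((-191868 + 159406)*(-27577 + 64510) + l(392))*(-349592 - 294191) = ((-191868 + 159406)*(-27577 + 64510) + 392**2)*(-349592 - 294191) = (-32462*36933 + 153664)*(-643783) = (-1198919046 + 153664)*(-643783) = -1198765382*(-643783) = 771744773920106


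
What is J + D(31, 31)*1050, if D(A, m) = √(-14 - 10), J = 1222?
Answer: 1222 + 2100*I*√6 ≈ 1222.0 + 5143.9*I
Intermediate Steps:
D(A, m) = 2*I*√6 (D(A, m) = √(-24) = 2*I*√6)
J + D(31, 31)*1050 = 1222 + (2*I*√6)*1050 = 1222 + 2100*I*√6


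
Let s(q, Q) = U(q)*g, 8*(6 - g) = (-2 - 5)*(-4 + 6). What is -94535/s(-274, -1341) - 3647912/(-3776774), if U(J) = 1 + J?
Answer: 104215828544/2283059883 ≈ 45.647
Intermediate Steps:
g = 31/4 (g = 6 - (-2 - 5)*(-4 + 6)/8 = 6 - (-7)*2/8 = 6 - ⅛*(-14) = 6 + 7/4 = 31/4 ≈ 7.7500)
s(q, Q) = 31/4 + 31*q/4 (s(q, Q) = (1 + q)*(31/4) = 31/4 + 31*q/4)
-94535/s(-274, -1341) - 3647912/(-3776774) = -94535/(31/4 + (31/4)*(-274)) - 3647912/(-3776774) = -94535/(31/4 - 4247/2) - 3647912*(-1/3776774) = -94535/(-8463/4) + 1823956/1888387 = -94535*(-4/8463) + 1823956/1888387 = 54020/1209 + 1823956/1888387 = 104215828544/2283059883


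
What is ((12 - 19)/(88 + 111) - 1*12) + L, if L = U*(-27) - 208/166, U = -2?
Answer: 672437/16517 ≈ 40.712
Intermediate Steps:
L = 4378/83 (L = -2*(-27) - 208/166 = 54 - 208/166 = 54 - 1*104/83 = 54 - 104/83 = 4378/83 ≈ 52.747)
((12 - 19)/(88 + 111) - 1*12) + L = ((12 - 19)/(88 + 111) - 1*12) + 4378/83 = (-7/199 - 12) + 4378/83 = -2395/199 + 4378/83 = 672437/16517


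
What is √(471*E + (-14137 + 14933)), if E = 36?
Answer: 2*√4438 ≈ 133.24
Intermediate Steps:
√(471*E + (-14137 + 14933)) = √(471*36 + (-14137 + 14933)) = √(16956 + 796) = √17752 = 2*√4438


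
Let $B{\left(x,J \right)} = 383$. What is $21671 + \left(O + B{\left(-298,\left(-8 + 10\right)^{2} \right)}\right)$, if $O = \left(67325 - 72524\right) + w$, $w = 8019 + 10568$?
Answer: $35442$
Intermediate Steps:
$w = 18587$
$O = 13388$ ($O = \left(67325 - 72524\right) + 18587 = -5199 + 18587 = 13388$)
$21671 + \left(O + B{\left(-298,\left(-8 + 10\right)^{2} \right)}\right) = 21671 + \left(13388 + 383\right) = 21671 + 13771 = 35442$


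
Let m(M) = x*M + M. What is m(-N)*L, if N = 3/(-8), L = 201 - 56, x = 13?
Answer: 3045/4 ≈ 761.25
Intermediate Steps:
L = 145
N = -3/8 (N = 3*(-1/8) = -3/8 ≈ -0.37500)
m(M) = 14*M (m(M) = 13*M + M = 14*M)
m(-N)*L = (14*(-1*(-3/8)))*145 = (14*(3/8))*145 = (21/4)*145 = 3045/4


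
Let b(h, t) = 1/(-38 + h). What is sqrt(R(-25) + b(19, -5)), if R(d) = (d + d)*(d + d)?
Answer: sqrt(902481)/19 ≈ 49.999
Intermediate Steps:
R(d) = 4*d**2 (R(d) = (2*d)*(2*d) = 4*d**2)
sqrt(R(-25) + b(19, -5)) = sqrt(4*(-25)**2 + 1/(-38 + 19)) = sqrt(4*625 + 1/(-19)) = sqrt(2500 - 1/19) = sqrt(47499/19) = sqrt(902481)/19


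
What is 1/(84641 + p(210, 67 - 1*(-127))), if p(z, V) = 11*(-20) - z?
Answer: 1/84211 ≈ 1.1875e-5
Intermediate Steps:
p(z, V) = -220 - z
1/(84641 + p(210, 67 - 1*(-127))) = 1/(84641 + (-220 - 1*210)) = 1/(84641 + (-220 - 210)) = 1/(84641 - 430) = 1/84211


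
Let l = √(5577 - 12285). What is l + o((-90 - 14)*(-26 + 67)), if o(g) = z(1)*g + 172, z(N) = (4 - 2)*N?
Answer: -8356 + 2*I*√1677 ≈ -8356.0 + 81.902*I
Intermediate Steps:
l = 2*I*√1677 (l = √(-6708) = 2*I*√1677 ≈ 81.902*I)
z(N) = 2*N
o(g) = 172 + 2*g (o(g) = (2*1)*g + 172 = 2*g + 172 = 172 + 2*g)
l + o((-90 - 14)*(-26 + 67)) = 2*I*√1677 + (172 + 2*((-90 - 14)*(-26 + 67))) = 2*I*√1677 + (172 + 2*(-104*41)) = 2*I*√1677 + (172 + 2*(-4264)) = 2*I*√1677 + (172 - 8528) = 2*I*√1677 - 8356 = -8356 + 2*I*√1677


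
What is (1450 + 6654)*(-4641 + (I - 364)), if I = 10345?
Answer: 43275360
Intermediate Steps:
(1450 + 6654)*(-4641 + (I - 364)) = (1450 + 6654)*(-4641 + (10345 - 364)) = 8104*(-4641 + 9981) = 8104*5340 = 43275360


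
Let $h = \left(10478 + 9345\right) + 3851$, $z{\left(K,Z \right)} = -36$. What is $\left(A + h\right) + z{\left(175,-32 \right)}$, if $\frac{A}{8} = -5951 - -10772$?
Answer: $62206$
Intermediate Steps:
$A = 38568$ ($A = 8 \left(-5951 - -10772\right) = 8 \left(-5951 + 10772\right) = 8 \cdot 4821 = 38568$)
$h = 23674$ ($h = 19823 + 3851 = 23674$)
$\left(A + h\right) + z{\left(175,-32 \right)} = \left(38568 + 23674\right) - 36 = 62242 - 36 = 62206$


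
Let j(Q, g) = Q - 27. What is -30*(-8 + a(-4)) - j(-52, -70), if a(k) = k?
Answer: 439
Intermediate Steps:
j(Q, g) = -27 + Q
-30*(-8 + a(-4)) - j(-52, -70) = -30*(-8 - 4) - (-27 - 52) = -30*(-12) - 1*(-79) = 360 + 79 = 439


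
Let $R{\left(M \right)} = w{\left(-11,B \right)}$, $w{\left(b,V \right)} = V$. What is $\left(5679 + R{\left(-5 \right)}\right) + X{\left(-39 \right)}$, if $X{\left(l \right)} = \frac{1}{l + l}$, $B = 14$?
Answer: $\frac{444053}{78} \approx 5693.0$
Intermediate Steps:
$X{\left(l \right)} = \frac{1}{2 l}$
$R{\left(M \right)} = 14$
$\left(5679 + R{\left(-5 \right)}\right) + X{\left(-39 \right)} = \left(5679 + 14\right) + \frac{1}{2 \left(-39\right)} = 5693 + \frac{1}{2} \left(- \frac{1}{39}\right) = 5693 - \frac{1}{78} = \frac{444053}{78}$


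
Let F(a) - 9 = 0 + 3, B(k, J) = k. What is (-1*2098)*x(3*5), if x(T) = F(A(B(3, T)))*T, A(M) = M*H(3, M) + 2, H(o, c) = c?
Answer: -377640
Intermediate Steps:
A(M) = 2 + M² (A(M) = M*M + 2 = M² + 2 = 2 + M²)
F(a) = 12 (F(a) = 9 + (0 + 3) = 9 + 3 = 12)
x(T) = 12*T
(-1*2098)*x(3*5) = (-1*2098)*(12*(3*5)) = -25176*15 = -2098*180 = -377640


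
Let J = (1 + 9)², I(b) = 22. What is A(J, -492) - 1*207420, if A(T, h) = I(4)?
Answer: -207398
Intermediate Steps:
J = 100 (J = 10² = 100)
A(T, h) = 22
A(J, -492) - 1*207420 = 22 - 1*207420 = 22 - 207420 = -207398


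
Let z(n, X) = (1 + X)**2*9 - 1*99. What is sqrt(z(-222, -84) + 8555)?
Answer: sqrt(70457) ≈ 265.44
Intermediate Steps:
z(n, X) = -99 + 9*(1 + X)**2 (z(n, X) = 9*(1 + X)**2 - 99 = -99 + 9*(1 + X)**2)
sqrt(z(-222, -84) + 8555) = sqrt((-99 + 9*(1 - 84)**2) + 8555) = sqrt((-99 + 9*(-83)**2) + 8555) = sqrt((-99 + 9*6889) + 8555) = sqrt((-99 + 62001) + 8555) = sqrt(61902 + 8555) = sqrt(70457)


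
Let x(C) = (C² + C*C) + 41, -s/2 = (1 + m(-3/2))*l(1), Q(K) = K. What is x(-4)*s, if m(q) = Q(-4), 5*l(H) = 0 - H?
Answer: -438/5 ≈ -87.600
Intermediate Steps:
l(H) = -H/5 (l(H) = (0 - H)/5 = (-H)/5 = -H/5)
m(q) = -4
s = -6/5 (s = -2*(1 - 4)*(-⅕*1) = -(-6)*(-1)/5 = -2*⅗ = -6/5 ≈ -1.2000)
x(C) = 41 + 2*C² (x(C) = (C² + C²) + 41 = 2*C² + 41 = 41 + 2*C²)
x(-4)*s = (41 + 2*(-4)²)*(-6/5) = (41 + 2*16)*(-6/5) = (41 + 32)*(-6/5) = 73*(-6/5) = -438/5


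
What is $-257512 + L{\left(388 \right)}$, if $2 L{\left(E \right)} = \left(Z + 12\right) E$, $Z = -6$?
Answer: $-256348$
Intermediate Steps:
$L{\left(E \right)} = 3 E$ ($L{\left(E \right)} = \frac{\left(-6 + 12\right) E}{2} = \frac{6 E}{2} = 3 E$)
$-257512 + L{\left(388 \right)} = -257512 + 3 \cdot 388 = -257512 + 1164 = -256348$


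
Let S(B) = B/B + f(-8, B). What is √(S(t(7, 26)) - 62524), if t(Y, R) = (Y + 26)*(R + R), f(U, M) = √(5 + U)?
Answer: √(-62523 + I*√3) ≈ 0.003 + 250.05*I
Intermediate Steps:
t(Y, R) = 2*R*(26 + Y) (t(Y, R) = (26 + Y)*(2*R) = 2*R*(26 + Y))
S(B) = 1 + I*√3 (S(B) = B/B + √(5 - 8) = 1 + √(-3) = 1 + I*√3)
√(S(t(7, 26)) - 62524) = √((1 + I*√3) - 62524) = √(-62523 + I*√3)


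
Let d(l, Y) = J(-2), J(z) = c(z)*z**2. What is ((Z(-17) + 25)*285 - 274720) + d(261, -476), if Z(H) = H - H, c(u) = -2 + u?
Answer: -267611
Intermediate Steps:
Z(H) = 0
J(z) = z**2*(-2 + z) (J(z) = (-2 + z)*z**2 = z**2*(-2 + z))
d(l, Y) = -16 (d(l, Y) = (-2)**2*(-2 - 2) = 4*(-4) = -16)
((Z(-17) + 25)*285 - 274720) + d(261, -476) = ((0 + 25)*285 - 274720) - 16 = (25*285 - 274720) - 16 = (7125 - 274720) - 16 = -267595 - 16 = -267611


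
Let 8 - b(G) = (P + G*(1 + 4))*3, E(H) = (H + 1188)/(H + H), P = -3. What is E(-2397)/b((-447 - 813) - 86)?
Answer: 403/32290786 ≈ 1.2480e-5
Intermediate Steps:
E(H) = (1188 + H)/(2*H) (E(H) = (1188 + H)/((2*H)) = (1188 + H)*(1/(2*H)) = (1188 + H)/(2*H))
b(G) = 17 - 15*G (b(G) = 8 - (-3 + G*(1 + 4))*3 = 8 - (-3 + G*5)*3 = 8 - (-3 + 5*G)*3 = 8 - (-9 + 15*G) = 8 + (9 - 15*G) = 17 - 15*G)
E(-2397)/b((-447 - 813) - 86) = ((½)*(1188 - 2397)/(-2397))/(17 - 15*((-447 - 813) - 86)) = ((½)*(-1/2397)*(-1209))/(17 - 15*(-1260 - 86)) = 403/(1598*(17 - 15*(-1346))) = 403/(1598*(17 + 20190)) = (403/1598)/20207 = (403/1598)*(1/20207) = 403/32290786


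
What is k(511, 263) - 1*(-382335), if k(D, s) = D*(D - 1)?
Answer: 642945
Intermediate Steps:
k(D, s) = D*(-1 + D)
k(511, 263) - 1*(-382335) = 511*(-1 + 511) - 1*(-382335) = 511*510 + 382335 = 260610 + 382335 = 642945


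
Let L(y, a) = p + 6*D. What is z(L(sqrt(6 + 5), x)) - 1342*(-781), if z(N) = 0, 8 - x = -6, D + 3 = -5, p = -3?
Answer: 1048102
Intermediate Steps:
D = -8 (D = -3 - 5 = -8)
x = 14 (x = 8 - 1*(-6) = 8 + 6 = 14)
L(y, a) = -51 (L(y, a) = -3 + 6*(-8) = -3 - 48 = -51)
z(L(sqrt(6 + 5), x)) - 1342*(-781) = 0 - 1342*(-781) = 0 + 1048102 = 1048102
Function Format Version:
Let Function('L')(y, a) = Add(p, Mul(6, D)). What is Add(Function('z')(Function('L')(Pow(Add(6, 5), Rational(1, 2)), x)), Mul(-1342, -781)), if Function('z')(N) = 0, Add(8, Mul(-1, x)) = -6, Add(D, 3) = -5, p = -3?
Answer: 1048102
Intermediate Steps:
D = -8 (D = Add(-3, -5) = -8)
x = 14 (x = Add(8, Mul(-1, -6)) = Add(8, 6) = 14)
Function('L')(y, a) = -51 (Function('L')(y, a) = Add(-3, Mul(6, -8)) = Add(-3, -48) = -51)
Add(Function('z')(Function('L')(Pow(Add(6, 5), Rational(1, 2)), x)), Mul(-1342, -781)) = Add(0, Mul(-1342, -781)) = Add(0, 1048102) = 1048102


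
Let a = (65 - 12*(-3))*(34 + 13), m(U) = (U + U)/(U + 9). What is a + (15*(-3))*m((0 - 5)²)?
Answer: 79574/17 ≈ 4680.8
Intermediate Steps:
m(U) = 2*U/(9 + U) (m(U) = (2*U)/(9 + U) = 2*U/(9 + U))
a = 4747 (a = (65 + 36)*47 = 101*47 = 4747)
a + (15*(-3))*m((0 - 5)²) = 4747 + (15*(-3))*(2*(0 - 5)²/(9 + (0 - 5)²)) = 4747 - 90*(-5)²/(9 + (-5)²) = 4747 - 90*25/(9 + 25) = 4747 - 90*25/34 = 4747 - 45*25/17 = 4747 - 1125/17 = 79574/17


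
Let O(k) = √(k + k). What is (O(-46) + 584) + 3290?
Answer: 3874 + 2*I*√23 ≈ 3874.0 + 9.5917*I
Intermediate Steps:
O(k) = √2*√k (O(k) = √(2*k) = √2*√k)
(O(-46) + 584) + 3290 = (√2*√(-46) + 584) + 3290 = (√2*(I*√46) + 584) + 3290 = (2*I*√23 + 584) + 3290 = (584 + 2*I*√23) + 3290 = 3874 + 2*I*√23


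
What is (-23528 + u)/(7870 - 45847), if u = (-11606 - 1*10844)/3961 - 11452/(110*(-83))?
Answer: 425512276084/686698784805 ≈ 0.61965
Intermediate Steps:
u = -79803564/18081965 (u = (-11606 - 10844)*(1/3961) - 11452/(-9130) = -22450*1/3961 - 11452*(-1/9130) = -22450/3961 + 5726/4565 = -79803564/18081965 ≈ -4.4134)
(-23528 + u)/(7870 - 45847) = (-23528 - 79803564/18081965)/(7870 - 45847) = -425512276084/18081965/(-37977) = -425512276084/18081965*(-1/37977) = 425512276084/686698784805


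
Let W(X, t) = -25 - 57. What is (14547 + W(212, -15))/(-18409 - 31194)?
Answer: -14465/49603 ≈ -0.29162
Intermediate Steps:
W(X, t) = -82
(14547 + W(212, -15))/(-18409 - 31194) = (14547 - 82)/(-18409 - 31194) = 14465/(-49603) = 14465*(-1/49603) = -14465/49603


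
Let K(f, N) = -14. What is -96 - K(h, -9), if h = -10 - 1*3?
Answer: -82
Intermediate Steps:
h = -13 (h = -10 - 3 = -13)
-96 - K(h, -9) = -96 - 1*(-14) = -96 + 14 = -82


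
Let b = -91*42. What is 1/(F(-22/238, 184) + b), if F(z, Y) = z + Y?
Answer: -119/432933 ≈ -0.00027487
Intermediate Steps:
b = -3822
F(z, Y) = Y + z
1/(F(-22/238, 184) + b) = 1/((184 - 22/238) - 3822) = 1/((184 - 22*1/238) - 3822) = 1/((184 - 11/119) - 3822) = 1/(21885/119 - 3822) = 1/(-432933/119) = -119/432933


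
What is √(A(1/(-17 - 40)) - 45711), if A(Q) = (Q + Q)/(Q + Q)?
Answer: I*√45710 ≈ 213.8*I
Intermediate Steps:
A(Q) = 1 (A(Q) = (2*Q)/((2*Q)) = (2*Q)*(1/(2*Q)) = 1)
√(A(1/(-17 - 40)) - 45711) = √(1 - 45711) = √(-45710) = I*√45710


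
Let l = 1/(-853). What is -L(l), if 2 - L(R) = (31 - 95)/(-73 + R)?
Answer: -34974/31135 ≈ -1.1233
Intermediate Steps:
l = -1/853 ≈ -0.0011723
L(R) = 2 + 64/(-73 + R) (L(R) = 2 - (31 - 95)/(-73 + R) = 2 - (-64)/(-73 + R) = 2 + 64/(-73 + R))
-L(l) = -2*(-41 - 1/853)/(-73 - 1/853) = -2*(-34974)/((-62270/853)*853) = -2*(-853)*(-34974)/(62270*853) = -1*34974/31135 = -34974/31135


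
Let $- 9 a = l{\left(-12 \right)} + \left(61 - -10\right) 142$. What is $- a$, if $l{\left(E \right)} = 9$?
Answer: $\frac{10091}{9} \approx 1121.2$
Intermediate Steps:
$a = - \frac{10091}{9}$ ($a = - \frac{9 + \left(61 - -10\right) 142}{9} = - \frac{9 + \left(61 + 10\right) 142}{9} = - \frac{9 + 71 \cdot 142}{9} = - \frac{9 + 10082}{9} = \left(- \frac{1}{9}\right) 10091 = - \frac{10091}{9} \approx -1121.2$)
$- a = \left(-1\right) \left(- \frac{10091}{9}\right) = \frac{10091}{9}$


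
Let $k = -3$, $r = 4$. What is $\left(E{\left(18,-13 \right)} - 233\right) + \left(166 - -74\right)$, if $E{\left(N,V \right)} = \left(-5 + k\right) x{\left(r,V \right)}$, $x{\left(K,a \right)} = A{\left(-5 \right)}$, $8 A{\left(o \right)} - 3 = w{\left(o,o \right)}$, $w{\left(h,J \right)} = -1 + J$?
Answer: $10$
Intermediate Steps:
$A{\left(o \right)} = \frac{1}{4} + \frac{o}{8}$ ($A{\left(o \right)} = \frac{3}{8} + \frac{-1 + o}{8} = \frac{3}{8} + \left(- \frac{1}{8} + \frac{o}{8}\right) = \frac{1}{4} + \frac{o}{8}$)
$x{\left(K,a \right)} = - \frac{3}{8}$ ($x{\left(K,a \right)} = \frac{1}{4} + \frac{1}{8} \left(-5\right) = \frac{1}{4} - \frac{5}{8} = - \frac{3}{8}$)
$E{\left(N,V \right)} = 3$ ($E{\left(N,V \right)} = \left(-5 - 3\right) \left(- \frac{3}{8}\right) = \left(-8\right) \left(- \frac{3}{8}\right) = 3$)
$\left(E{\left(18,-13 \right)} - 233\right) + \left(166 - -74\right) = \left(3 - 233\right) + \left(166 - -74\right) = -230 + \left(166 + 74\right) = -230 + 240 = 10$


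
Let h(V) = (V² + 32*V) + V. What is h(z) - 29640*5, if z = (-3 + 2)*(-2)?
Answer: -148130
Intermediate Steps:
z = 2 (z = -1*(-2) = 2)
h(V) = V² + 33*V
h(z) - 29640*5 = 2*(33 + 2) - 29640*5 = 2*35 - 1140*130 = 70 - 148200 = -148130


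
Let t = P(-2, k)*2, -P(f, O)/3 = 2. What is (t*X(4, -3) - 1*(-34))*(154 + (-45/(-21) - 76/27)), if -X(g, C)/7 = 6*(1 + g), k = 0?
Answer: 74012366/189 ≈ 3.9160e+5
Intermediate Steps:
P(f, O) = -6 (P(f, O) = -3*2 = -6)
X(g, C) = -42 - 42*g (X(g, C) = -42*(1 + g) = -7*(6 + 6*g) = -42 - 42*g)
t = -12 (t = -6*2 = -12)
(t*X(4, -3) - 1*(-34))*(154 + (-45/(-21) - 76/27)) = (-12*(-42 - 42*4) - 1*(-34))*(154 + (-45/(-21) - 76/27)) = (-12*(-42 - 168) + 34)*(154 + (-45*(-1/21) - 76*1/27)) = (-12*(-210) + 34)*(154 + (15/7 - 76/27)) = (2520 + 34)*(154 - 127/189) = 2554*(28979/189) = 74012366/189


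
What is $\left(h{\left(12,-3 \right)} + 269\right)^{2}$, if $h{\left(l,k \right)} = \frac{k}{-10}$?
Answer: $\frac{7252249}{100} \approx 72523.0$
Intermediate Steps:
$h{\left(l,k \right)} = - \frac{k}{10}$ ($h{\left(l,k \right)} = k \left(- \frac{1}{10}\right) = - \frac{k}{10}$)
$\left(h{\left(12,-3 \right)} + 269\right)^{2} = \left(\left(- \frac{1}{10}\right) \left(-3\right) + 269\right)^{2} = \left(\frac{3}{10} + 269\right)^{2} = \left(\frac{2693}{10}\right)^{2} = \frac{7252249}{100}$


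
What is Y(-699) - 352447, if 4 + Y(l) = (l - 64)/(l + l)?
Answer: -492725735/1398 ≈ -3.5245e+5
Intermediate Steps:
Y(l) = -4 + (-64 + l)/(2*l) (Y(l) = -4 + (l - 64)/(l + l) = -4 + (-64 + l)/((2*l)) = -4 + (-64 + l)*(1/(2*l)) = -4 + (-64 + l)/(2*l))
Y(-699) - 352447 = (-7/2 - 32/(-699)) - 352447 = (-7/2 - 32*(-1/699)) - 352447 = (-7/2 + 32/699) - 352447 = -4829/1398 - 352447 = -492725735/1398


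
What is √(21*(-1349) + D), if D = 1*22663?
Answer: I*√5666 ≈ 75.273*I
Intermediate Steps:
D = 22663
√(21*(-1349) + D) = √(21*(-1349) + 22663) = √(-28329 + 22663) = √(-5666) = I*√5666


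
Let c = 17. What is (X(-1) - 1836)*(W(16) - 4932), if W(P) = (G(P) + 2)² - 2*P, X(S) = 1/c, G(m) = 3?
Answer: 154151129/17 ≈ 9.0677e+6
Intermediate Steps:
X(S) = 1/17
W(P) = 25 - 2*P (W(P) = (3 + 2)² - 2*P = 5² - 2*P = 25 - 2*P)
(X(-1) - 1836)*(W(16) - 4932) = (1/17 - 1836)*((25 - 2*16) - 4932) = -31211*((25 - 32) - 4932)/17 = -31211*(-7 - 4932)/17 = -31211/17*(-4939) = 154151129/17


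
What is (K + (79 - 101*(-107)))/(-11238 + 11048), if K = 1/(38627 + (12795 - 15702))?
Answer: -388847921/6786800 ≈ -57.295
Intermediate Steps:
K = 1/35720 (K = 1/(38627 - 2907) = 1/35720 ≈ 2.7996e-5)
(K + (79 - 101*(-107)))/(-11238 + 11048) = (1/35720 + (79 - 101*(-107)))/(-11238 + 11048) = (1/35720 + (79 + 10807))/(-190) = (1/35720 + 10886)*(-1/190) = (388847921/35720)*(-1/190) = -388847921/6786800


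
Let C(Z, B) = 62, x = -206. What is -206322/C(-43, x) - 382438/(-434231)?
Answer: -6397692659/1923023 ≈ -3326.9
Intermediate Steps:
-206322/C(-43, x) - 382438/(-434231) = -206322/62 - 382438/(-434231) = -206322*1/62 - 382438*(-1/434231) = -103161/31 + 54634/62033 = -6397692659/1923023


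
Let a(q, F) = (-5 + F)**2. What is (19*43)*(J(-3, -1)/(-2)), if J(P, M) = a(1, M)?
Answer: -14706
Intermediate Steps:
J(P, M) = (-5 + M)**2
(19*43)*(J(-3, -1)/(-2)) = (19*43)*((-5 - 1)**2/(-2)) = 817*((-6)**2*(-1/2)) = 817*(36*(-1/2)) = 817*(-18) = -14706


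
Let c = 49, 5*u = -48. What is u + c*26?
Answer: 6322/5 ≈ 1264.4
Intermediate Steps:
u = -48/5 (u = (⅕)*(-48) = -48/5 ≈ -9.6000)
u + c*26 = -48/5 + 49*26 = -48/5 + 1274 = 6322/5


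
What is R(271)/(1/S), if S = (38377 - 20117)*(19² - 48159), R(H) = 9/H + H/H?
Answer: -244381614400/271 ≈ -9.0178e+8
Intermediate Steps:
R(H) = 1 + 9/H (R(H) = 9/H + 1 = 1 + 9/H)
S = -872791480 (S = 18260*(361 - 48159) = 18260*(-47798) = -872791480)
R(271)/(1/S) = ((9 + 271)/271)/(1/(-872791480)) = ((1/271)*280)/(-1/872791480) = (280/271)*(-872791480) = -244381614400/271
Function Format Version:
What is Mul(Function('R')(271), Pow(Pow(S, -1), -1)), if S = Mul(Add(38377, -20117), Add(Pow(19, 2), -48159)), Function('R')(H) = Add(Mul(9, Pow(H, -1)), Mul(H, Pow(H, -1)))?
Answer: Rational(-244381614400, 271) ≈ -9.0178e+8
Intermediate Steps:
Function('R')(H) = Add(1, Mul(9, Pow(H, -1))) (Function('R')(H) = Add(Mul(9, Pow(H, -1)), 1) = Add(1, Mul(9, Pow(H, -1))))
S = -872791480 (S = Mul(18260, Add(361, -48159)) = Mul(18260, -47798) = -872791480)
Mul(Function('R')(271), Pow(Pow(S, -1), -1)) = Mul(Mul(Pow(271, -1), Add(9, 271)), Pow(Pow(-872791480, -1), -1)) = Mul(Mul(Rational(1, 271), 280), Pow(Rational(-1, 872791480), -1)) = Mul(Rational(280, 271), -872791480) = Rational(-244381614400, 271)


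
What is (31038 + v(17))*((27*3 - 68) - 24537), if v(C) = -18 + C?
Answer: -761151388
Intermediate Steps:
(31038 + v(17))*((27*3 - 68) - 24537) = (31038 + (-18 + 17))*((27*3 - 68) - 24537) = (31038 - 1)*((81 - 68) - 24537) = 31037*(13 - 24537) = 31037*(-24524) = -761151388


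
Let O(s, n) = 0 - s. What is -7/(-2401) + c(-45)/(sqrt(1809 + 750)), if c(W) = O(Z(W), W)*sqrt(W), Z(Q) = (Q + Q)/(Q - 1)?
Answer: 1/343 - 45*I*sqrt(12795)/19619 ≈ 0.0029155 - 0.25945*I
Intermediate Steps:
Z(Q) = 2*Q/(-1 + Q) (Z(Q) = (2*Q)/(-1 + Q) = 2*Q/(-1 + Q))
O(s, n) = -s
c(W) = -2*W**(3/2)/(-1 + W) (c(W) = (-2*W/(-1 + W))*sqrt(W) = -2*W**(3/2)/(-1 + W))
-7/(-2401) + c(-45)/(sqrt(1809 + 750)) = -7/(-2401) + (-2*(-45)**(3/2)/(-1 - 45))/(sqrt(1809 + 750)) = -7*(-1/2401) + (-2*(-135*I*sqrt(5))/(-46))/(sqrt(2559)) = 1/343 + (-2*(-135*I*sqrt(5))*(-1/46))*(sqrt(2559)/2559) = 1/343 + (-135*I*sqrt(5)/23)*(sqrt(2559)/2559) = 1/343 - 45*I*sqrt(12795)/19619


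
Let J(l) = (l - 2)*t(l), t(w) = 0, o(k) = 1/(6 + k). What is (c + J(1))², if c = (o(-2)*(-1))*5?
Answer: 25/16 ≈ 1.5625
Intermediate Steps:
J(l) = 0 (J(l) = (l - 2)*0 = (-2 + l)*0 = 0)
c = -5/4 (c = (-1/(6 - 2))*5 = (-1/4)*5 = ((¼)*(-1))*5 = -¼*5 = -5/4 ≈ -1.2500)
(c + J(1))² = (-5/4 + 0)² = (-5/4)² = 25/16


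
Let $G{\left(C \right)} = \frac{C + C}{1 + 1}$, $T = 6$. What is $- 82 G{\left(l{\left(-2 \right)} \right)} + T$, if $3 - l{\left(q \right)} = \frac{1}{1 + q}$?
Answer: $-322$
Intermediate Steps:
$l{\left(q \right)} = 3 - \frac{1}{1 + q}$
$G{\left(C \right)} = C$ ($G{\left(C \right)} = \frac{2 C}{2} = 2 C \frac{1}{2} = C$)
$- 82 G{\left(l{\left(-2 \right)} \right)} + T = - 82 \frac{2 + 3 \left(-2\right)}{1 - 2} + 6 = - 82 \frac{2 - 6}{-1} + 6 = - 82 \left(\left(-1\right) \left(-4\right)\right) + 6 = \left(-82\right) 4 + 6 = -328 + 6 = -322$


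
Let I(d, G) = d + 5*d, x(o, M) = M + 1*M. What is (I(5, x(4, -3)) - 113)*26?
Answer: -2158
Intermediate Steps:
x(o, M) = 2*M (x(o, M) = M + M = 2*M)
I(d, G) = 6*d
(I(5, x(4, -3)) - 113)*26 = (6*5 - 113)*26 = (30 - 113)*26 = -83*26 = -2158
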